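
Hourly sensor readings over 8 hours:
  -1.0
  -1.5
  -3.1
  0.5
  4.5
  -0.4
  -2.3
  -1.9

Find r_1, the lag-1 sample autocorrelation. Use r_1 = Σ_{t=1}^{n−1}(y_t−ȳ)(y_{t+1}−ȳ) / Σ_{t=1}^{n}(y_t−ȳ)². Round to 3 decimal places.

Mean ȳ = (-1.0 − 1.5 − 3.1 + 0.5 + 4.5 − 0.4 − 2.3 − 1.9)/8 = -0.6500
Deviations from mean: -0.3500, -0.8500, -2.4500, 1.1500, 5.1500, 0.2500, -1.6500, -1.2500
Numerator Σ_{t=1}^{7}(y_t−ȳ)(y_{t+1}−ȳ) = 8.4225
Denominator Σ(y_t−ȳ)² = 39.0400
r_1 = 8.4225 / 39.0400 = 0.216

0.216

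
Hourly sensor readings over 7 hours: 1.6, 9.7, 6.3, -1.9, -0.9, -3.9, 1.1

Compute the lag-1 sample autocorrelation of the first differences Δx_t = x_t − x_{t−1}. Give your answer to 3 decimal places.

-0.151

First differences Δx: 8.1, -3.4, -8.2, 1.0, -3.0, 5.0
Mean of differences = -0.0833
Numerator Σ(Δx_t−Δx̄)(Δx_{t+1}−Δx̄) = -27.0003
Denominator Σ(Δx_t−Δx̄)² = 179.3683
r_1(Δx) = -27.0003 / 179.3683 = -0.151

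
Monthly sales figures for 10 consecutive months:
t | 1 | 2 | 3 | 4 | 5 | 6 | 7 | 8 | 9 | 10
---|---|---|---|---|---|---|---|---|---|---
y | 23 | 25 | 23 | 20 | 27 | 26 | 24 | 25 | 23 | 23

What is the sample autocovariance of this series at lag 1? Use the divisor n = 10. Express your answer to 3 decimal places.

Mean ȳ = (23 + 25 + 23 + 20 + 27 + 26 + 24 + 25 + 23 + 23)/10 = 23.9000
Σ_{t=1}^{9}(y_t−ȳ)(y_{t+1}−ȳ) = -3.9100
γ_1 = -3.9100 / 10 = -0.391

-0.391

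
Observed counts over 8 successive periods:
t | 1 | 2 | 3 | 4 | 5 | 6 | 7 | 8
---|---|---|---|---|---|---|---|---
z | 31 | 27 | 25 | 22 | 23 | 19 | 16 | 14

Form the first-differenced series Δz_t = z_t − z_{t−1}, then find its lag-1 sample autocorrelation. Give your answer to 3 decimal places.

First differences Δz: -4, -2, -3, 1, -4, -3, -2
Mean of differences = -2.4286
Numerator Σ(Δz_t−Δz̄)(Δz_{t+1}−Δz̄) = -7.6122
Denominator Σ(Δz_t−Δz̄)² = 17.7143
r_1(Δz) = -7.6122 / 17.7143 = -0.430

-0.430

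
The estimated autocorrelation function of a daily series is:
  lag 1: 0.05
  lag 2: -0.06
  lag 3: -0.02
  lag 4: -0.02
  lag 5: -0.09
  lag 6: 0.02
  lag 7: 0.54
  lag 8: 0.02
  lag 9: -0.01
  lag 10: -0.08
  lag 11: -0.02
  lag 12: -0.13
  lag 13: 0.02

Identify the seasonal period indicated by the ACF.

The largest autocorrelation is r_7 = 0.54; the remaining lags stay at or below 0.05.
The dominant spike at lag 7 indicates a seasonal period of 7.

7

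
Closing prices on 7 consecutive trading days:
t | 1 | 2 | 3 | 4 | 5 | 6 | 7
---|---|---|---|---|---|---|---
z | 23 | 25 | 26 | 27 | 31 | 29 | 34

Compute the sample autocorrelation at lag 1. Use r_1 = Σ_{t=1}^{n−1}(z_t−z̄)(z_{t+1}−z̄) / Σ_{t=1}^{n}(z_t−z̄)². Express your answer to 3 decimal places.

Mean z̄ = (23 + 25 + 26 + 27 + 31 + 29 + 34)/7 = 27.8571
Deviations from mean: -4.8571, -2.8571, -1.8571, -0.8571, 3.1429, 1.1429, 6.1429
Σ(z_t−z̄)(z_{t+1}−z̄) = (13.8776) + (5.3061) + (1.5918) + (-2.6939) + (3.5918) + (7.0204) = 28.6939
Denominator Σ(z_t−z̄)² = 84.8571
r_1 = 28.6939 / 84.8571 = 0.338

0.338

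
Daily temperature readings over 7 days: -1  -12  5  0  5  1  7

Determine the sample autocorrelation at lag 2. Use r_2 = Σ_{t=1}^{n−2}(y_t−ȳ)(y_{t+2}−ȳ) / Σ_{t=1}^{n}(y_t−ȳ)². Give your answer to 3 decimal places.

Mean ȳ = (-1 − 12 + 5 + 0 + 5 + 1 + 7)/7 = 0.7143
Deviations from mean: -1.7143, -12.7143, 4.2857, -0.7143, 4.2857, 0.2857, 6.2857
Numerator Σ_{t=1}^{5}(y_t−ȳ)(y_{t+2}−ȳ) = 46.8367
Denominator Σ(y_t−ȳ)² = 241.4286
r_2 = 46.8367 / 241.4286 = 0.194

0.194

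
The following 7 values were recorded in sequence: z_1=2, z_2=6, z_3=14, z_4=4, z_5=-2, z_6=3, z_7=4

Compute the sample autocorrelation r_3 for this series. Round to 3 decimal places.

-0.157

Mean z̄ = (2 + 6 + 14 + 4 − 2 + 3 + 4)/7 = 4.4286
Deviations from mean: -2.4286, 1.5714, 9.5714, -0.4286, -6.4286, -1.4286, -0.4286
Σ(z_t−z̄)(z_{t+3}−z̄) = (1.0408) + (-10.1020) + (-13.6735) + (0.1837) = -22.5510
Denominator Σ(z_t−z̄)² = 143.7143
r_3 = -22.5510 / 143.7143 = -0.157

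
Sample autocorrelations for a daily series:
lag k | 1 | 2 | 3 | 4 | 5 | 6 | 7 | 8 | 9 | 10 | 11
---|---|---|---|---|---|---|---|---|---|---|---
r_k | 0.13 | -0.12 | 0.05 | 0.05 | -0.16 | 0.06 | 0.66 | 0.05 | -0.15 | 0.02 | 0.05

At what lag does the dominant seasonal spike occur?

7

The largest autocorrelation is r_7 = 0.66; the remaining lags stay at or below 0.13.
The dominant spike at lag 7 indicates a seasonal period of 7.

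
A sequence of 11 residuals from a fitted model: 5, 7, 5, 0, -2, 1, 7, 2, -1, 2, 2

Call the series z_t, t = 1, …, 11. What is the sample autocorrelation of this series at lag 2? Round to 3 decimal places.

-0.480

Mean z̄ = (5 + 7 + 5 + 0 − 2 + 1 + 7 + 2 − 1 + 2 + 2)/11 = 2.5455
Numerator Σ_{t=1}^{9}(z_t−z̄)(z_{t+2}−z̄) = -45.5041
Denominator Σ(z_t−z̄)² = 94.7273
r_2 = -45.5041 / 94.7273 = -0.480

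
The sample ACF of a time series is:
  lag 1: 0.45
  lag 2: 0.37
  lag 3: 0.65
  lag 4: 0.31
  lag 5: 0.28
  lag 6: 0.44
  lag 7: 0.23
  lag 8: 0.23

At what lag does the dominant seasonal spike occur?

The largest autocorrelation is r_3 = 0.65; the remaining lags stay at or below 0.45. The elevated value at lag 1 (0.45), dropping to 0.37 at lag 2, reflects decaying short-term dependence rather than seasonality.
The dominant spike at lag 3 indicates a seasonal period of 3.

3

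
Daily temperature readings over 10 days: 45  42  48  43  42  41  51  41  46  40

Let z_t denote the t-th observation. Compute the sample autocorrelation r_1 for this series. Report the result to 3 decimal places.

-0.547

Mean z̄ = (45 + 42 + 48 + 43 + 42 + 41 + 51 + 41 + 46 + 40)/10 = 43.9000
Numerator Σ_{t=1}^{9}(z_t−z̄)(z_{t+1}−z̄) = -61.8100
Denominator Σ(z_t−z̄)² = 112.9000
r_1 = -61.8100 / 112.9000 = -0.547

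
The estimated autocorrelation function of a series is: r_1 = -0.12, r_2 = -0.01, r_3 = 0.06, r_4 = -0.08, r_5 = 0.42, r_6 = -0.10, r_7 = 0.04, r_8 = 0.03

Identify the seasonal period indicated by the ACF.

The largest autocorrelation is r_5 = 0.42; the remaining lags stay at or below 0.06.
The dominant spike at lag 5 indicates a seasonal period of 5.

5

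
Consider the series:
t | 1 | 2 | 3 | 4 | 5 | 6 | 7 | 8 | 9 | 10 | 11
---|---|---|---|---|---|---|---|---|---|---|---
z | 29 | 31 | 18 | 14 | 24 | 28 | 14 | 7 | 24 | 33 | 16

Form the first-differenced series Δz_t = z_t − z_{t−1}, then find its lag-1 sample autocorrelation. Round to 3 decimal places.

-0.042

First differences Δz: 2, -13, -4, 10, 4, -14, -7, 17, 9, -17
Mean of differences = -1.3000
Numerator Σ(Δz_t−Δz̄)(Δz_{t+1}−Δz̄) = -50.0900
Denominator Σ(Δz_t−Δz̄)² = 1192.1000
r_1(Δz) = -50.0900 / 1192.1000 = -0.042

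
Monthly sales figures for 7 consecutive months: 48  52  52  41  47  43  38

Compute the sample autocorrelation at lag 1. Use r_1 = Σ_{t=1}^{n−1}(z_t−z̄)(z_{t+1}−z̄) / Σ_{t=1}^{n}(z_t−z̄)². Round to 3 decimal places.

0.198

Mean z̄ = (48 + 52 + 52 + 41 + 47 + 43 + 38)/7 = 45.8571
Deviations from mean: 2.1429, 6.1429, 6.1429, -4.8571, 1.1429, -2.8571, -7.8571
Σ(z_t−z̄)(z_{t+1}−z̄) = (13.1633) + (37.7347) + (-29.8367) + (-5.5510) + (-3.2653) + (22.4490) = 34.6939
Denominator Σ(z_t−z̄)² = 174.8571
r_1 = 34.6939 / 174.8571 = 0.198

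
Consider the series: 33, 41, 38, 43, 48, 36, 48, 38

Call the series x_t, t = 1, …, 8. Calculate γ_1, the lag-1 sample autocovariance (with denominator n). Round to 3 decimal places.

-10.018

Mean x̄ = (33 + 41 + 38 + 43 + 48 + 36 + 48 + 38)/8 = 40.6250
Σ_{t=1}^{7}(x_t−x̄)(x_{t+1}−x̄) = -80.1406
γ_1 = -80.1406 / 8 = -10.018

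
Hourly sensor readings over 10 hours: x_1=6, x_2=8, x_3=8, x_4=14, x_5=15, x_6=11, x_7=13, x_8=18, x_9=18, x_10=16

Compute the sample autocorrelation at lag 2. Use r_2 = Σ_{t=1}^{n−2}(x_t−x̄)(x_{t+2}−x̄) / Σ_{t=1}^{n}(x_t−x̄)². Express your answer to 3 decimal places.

0.139

Mean x̄ = (6 + 8 + 8 + 14 + 15 + 11 + 13 + 18 + 18 + 16)/10 = 12.7000
Numerator Σ_{t=1}^{8}(x_t−x̄)(x_{t+2}−x̄) = 23.1200
Denominator Σ(x_t−x̄)² = 166.1000
r_2 = 23.1200 / 166.1000 = 0.139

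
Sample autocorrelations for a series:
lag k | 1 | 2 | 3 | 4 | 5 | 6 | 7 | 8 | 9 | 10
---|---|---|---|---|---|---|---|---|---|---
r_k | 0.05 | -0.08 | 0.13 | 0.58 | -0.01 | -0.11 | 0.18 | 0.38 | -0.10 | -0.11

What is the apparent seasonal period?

The largest autocorrelation is r_4 = 0.58, with a weaker echo at lag 8 (0.38); the remaining lags stay at or below 0.18.
The dominant spike at lag 4 indicates a seasonal period of 4.

4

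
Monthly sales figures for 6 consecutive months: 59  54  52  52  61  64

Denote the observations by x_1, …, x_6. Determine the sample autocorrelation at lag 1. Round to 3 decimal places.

0.328

Mean x̄ = (59 + 54 + 52 + 52 + 61 + 64)/6 = 57.0000
Numerator Σ_{t=1}^{5}(x_t−x̄)(x_{t+1}−x̄) = 42.0000
Denominator Σ(x_t−x̄)² = 128.0000
r_1 = 42.0000 / 128.0000 = 0.328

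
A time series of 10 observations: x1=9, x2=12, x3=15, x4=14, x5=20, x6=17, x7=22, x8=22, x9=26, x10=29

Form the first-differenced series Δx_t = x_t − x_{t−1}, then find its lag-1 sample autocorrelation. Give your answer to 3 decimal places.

-0.820

First differences Δx: 3, 3, -1, 6, -3, 5, 0, 4, 3
Mean of differences = 2.2222
Numerator Σ(Δx_t−Δx̄)(Δx_{t+1}−Δx̄) = -57.0494
Denominator Σ(Δx_t−Δx̄)² = 69.5556
r_1(Δx) = -57.0494 / 69.5556 = -0.820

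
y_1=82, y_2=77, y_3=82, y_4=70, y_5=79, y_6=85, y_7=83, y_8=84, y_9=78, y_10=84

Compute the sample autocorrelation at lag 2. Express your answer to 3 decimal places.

0.040

Mean ȳ = (82 + 77 + 82 + 70 + 79 + 85 + 83 + 84 + 78 + 84)/10 = 80.4000
Numerator Σ_{t=1}^{8}(y_t−ȳ)(y_{t+2}−ȳ) = 7.4800
Denominator Σ(y_t−ȳ)² = 186.4000
r_2 = 7.4800 / 186.4000 = 0.040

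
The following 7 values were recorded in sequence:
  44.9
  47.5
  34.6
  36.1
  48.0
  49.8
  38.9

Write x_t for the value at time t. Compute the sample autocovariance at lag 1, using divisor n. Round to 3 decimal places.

0.067

Mean x̄ = (44.9 + 47.5 + 34.6 + 36.1 + 48.0 + 49.8 + 38.9)/7 = 42.8286
Σ_{t=1}^{6}(x_t−x̄)(x_{t+1}−x̄) = 0.4720
γ_1 = 0.4720 / 7 = 0.067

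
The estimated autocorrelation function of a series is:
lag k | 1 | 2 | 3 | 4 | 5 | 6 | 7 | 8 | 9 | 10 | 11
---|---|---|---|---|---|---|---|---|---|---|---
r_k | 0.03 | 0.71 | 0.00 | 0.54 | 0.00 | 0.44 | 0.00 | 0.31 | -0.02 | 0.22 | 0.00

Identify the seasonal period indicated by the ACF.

The largest autocorrelation is r_2 = 0.71, with weaker echoes at lags 4 (0.54), 6 (0.44), 8 (0.31) and 10 (0.22); the remaining lags stay at or below 0.03.
The dominant spike at lag 2 indicates a seasonal period of 2.

2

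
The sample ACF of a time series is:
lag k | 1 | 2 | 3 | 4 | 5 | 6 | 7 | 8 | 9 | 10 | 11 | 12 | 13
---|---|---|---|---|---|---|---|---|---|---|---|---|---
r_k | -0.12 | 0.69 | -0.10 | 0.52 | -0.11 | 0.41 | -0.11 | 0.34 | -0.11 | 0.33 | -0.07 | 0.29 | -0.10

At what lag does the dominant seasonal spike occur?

2

The largest autocorrelation is r_2 = 0.69, with weaker echoes at lags 4 (0.52), 6 (0.41), 8 (0.34), 10 (0.33) and 12 (0.29); the remaining lags stay at or below -0.07.
The dominant spike at lag 2 indicates a seasonal period of 2.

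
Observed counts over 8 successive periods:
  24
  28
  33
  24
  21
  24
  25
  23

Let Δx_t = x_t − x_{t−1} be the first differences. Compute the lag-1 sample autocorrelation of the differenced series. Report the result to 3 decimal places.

First differences Δx: 4, 5, -9, -3, 3, 1, -2
Mean of differences = -0.1429
Numerator Σ(Δx_t−Δx̄)(Δx_{t+1}−Δx̄) = -6.4490
Denominator Σ(Δx_t−Δx̄)² = 144.8571
r_1(Δx) = -6.4490 / 144.8571 = -0.045

-0.045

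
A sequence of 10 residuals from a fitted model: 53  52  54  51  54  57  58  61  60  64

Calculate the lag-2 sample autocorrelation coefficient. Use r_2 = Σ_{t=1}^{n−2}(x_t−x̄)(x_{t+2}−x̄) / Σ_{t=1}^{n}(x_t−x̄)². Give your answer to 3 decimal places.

Mean x̄ = (53 + 52 + 54 + 51 + 54 + 57 + 58 + 61 + 60 + 64)/10 = 56.4000
Numerator Σ_{t=1}^{8}(x_t−x̄)(x_{t+2}−x̄) = 74.0800
Denominator Σ(x_t−x̄)² = 166.4000
r_2 = 74.0800 / 166.4000 = 0.445

0.445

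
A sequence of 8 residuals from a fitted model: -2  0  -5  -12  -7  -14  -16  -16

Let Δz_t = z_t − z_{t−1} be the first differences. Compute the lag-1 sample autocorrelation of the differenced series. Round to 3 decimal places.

-0.523

First differences Δz: 2, -5, -7, 5, -7, -2, 0
Mean of differences = -2.0000
Numerator Σ(Δz_t−Δz̄)(Δz_{t+1}−Δz̄) = -67.0000
Denominator Σ(Δz_t−Δz̄)² = 128.0000
r_1(Δz) = -67.0000 / 128.0000 = -0.523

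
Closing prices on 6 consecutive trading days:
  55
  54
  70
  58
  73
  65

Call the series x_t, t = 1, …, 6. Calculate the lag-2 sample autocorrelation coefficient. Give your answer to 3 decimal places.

0.154

Mean x̄ = (55 + 54 + 70 + 58 + 73 + 65)/6 = 62.5000
Deviations from mean: -7.5000, -8.5000, 7.5000, -4.5000, 10.5000, 2.5000
Numerator Σ_{t=1}^{4}(x_t−x̄)(x_{t+2}−x̄) = 49.5000
Denominator Σ(x_t−x̄)² = 321.5000
r_2 = 49.5000 / 321.5000 = 0.154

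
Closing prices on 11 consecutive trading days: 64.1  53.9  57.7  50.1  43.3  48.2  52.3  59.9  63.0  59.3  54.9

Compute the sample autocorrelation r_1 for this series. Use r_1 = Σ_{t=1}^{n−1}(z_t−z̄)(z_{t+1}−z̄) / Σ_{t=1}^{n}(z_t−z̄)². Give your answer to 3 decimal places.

Mean z̄ = (64.1 + 53.9 + 57.7 + 50.1 + 43.3 + 48.2 + 52.3 + 59.9 + 63.0 + 59.3 + 54.9)/11 = 55.1545
Numerator Σ_{t=1}^{10}(z_t−z̄)(z_{t+1}−z̄) = 190.0843
Denominator Σ(z_t−z̄)² = 411.9873
r_1 = 190.0843 / 411.9873 = 0.461

0.461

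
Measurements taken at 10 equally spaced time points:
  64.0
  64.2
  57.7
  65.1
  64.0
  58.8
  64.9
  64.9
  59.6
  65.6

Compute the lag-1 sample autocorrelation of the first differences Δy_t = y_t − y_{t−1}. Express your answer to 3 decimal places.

-0.506

First differences Δy: 0.2, -6.5, 7.4, -1.1, -5.2, 6.1, 0.0, -5.3, 6.0
Mean of differences = 0.1778
Numerator Σ(Δy_t−Δȳ)(Δy_{t+1}−Δȳ) = -114.5538
Denominator Σ(Δy_t−Δȳ)² = 226.3156
r_1(Δy) = -114.5538 / 226.3156 = -0.506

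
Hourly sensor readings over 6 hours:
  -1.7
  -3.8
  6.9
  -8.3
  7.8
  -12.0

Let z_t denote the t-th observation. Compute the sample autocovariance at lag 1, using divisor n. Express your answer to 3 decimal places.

-38.997

Mean z̄ = (-1.7 − 3.8 + 6.9 − 8.3 + 7.8 − 12.0)/6 = -1.8500
Σ_{t=1}^{5}(z_t−z̄)(z_{t+1}−z̄) = -233.9825
γ_1 = -233.9825 / 6 = -38.997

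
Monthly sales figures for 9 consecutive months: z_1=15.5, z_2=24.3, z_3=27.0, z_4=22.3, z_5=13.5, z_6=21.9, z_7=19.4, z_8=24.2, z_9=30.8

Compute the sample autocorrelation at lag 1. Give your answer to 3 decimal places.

0.044

Mean z̄ = (15.5 + 24.3 + 27.0 + 22.3 + 13.5 + 21.9 + 19.4 + 24.2 + 30.8)/9 = 22.1000
Numerator Σ_{t=1}^{8}(z_t−z̄)(z_{t+1}−z̄) = 10.3800
Denominator Σ(z_t−z̄)² = 233.8400
r_1 = 10.3800 / 233.8400 = 0.044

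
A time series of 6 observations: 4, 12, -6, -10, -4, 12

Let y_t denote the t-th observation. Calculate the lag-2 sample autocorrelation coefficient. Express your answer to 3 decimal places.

Mean ȳ = (4 + 12 − 6 − 10 − 4 + 12)/6 = 1.3333
Deviations from mean: 2.6667, 10.6667, -7.3333, -11.3333, -5.3333, 10.6667
Σ(y_t−ȳ)(y_{t+2}−ȳ) = (-19.5556) + (-120.8889) + (39.1111) + (-120.8889) = -222.2222
Denominator Σ(y_t−ȳ)² = 445.3333
r_2 = -222.2222 / 445.3333 = -0.499

-0.499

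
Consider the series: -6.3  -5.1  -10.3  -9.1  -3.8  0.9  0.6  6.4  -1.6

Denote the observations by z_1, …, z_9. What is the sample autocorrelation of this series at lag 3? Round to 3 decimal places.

Mean z̄ = (-6.3 − 5.1 − 10.3 − 9.1 − 3.8 + 0.9 + 0.6 + 6.4 − 1.6)/9 = -3.1444
Σ(z_t−z̄)(z_{t+3}−z̄) = (18.7931) + (1.2820) + (-28.9402) + (-22.3002) + (-6.2569) + (6.2464) = -31.1759
Denominator Σ(z_t−z̄)² = 224.7422
r_3 = -31.1759 / 224.7422 = -0.139

-0.139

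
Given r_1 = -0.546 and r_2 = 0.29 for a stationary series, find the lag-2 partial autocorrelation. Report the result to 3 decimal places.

-0.012

φ_{22} = (r_2 − r_1²) / (1 − r_1²)
r_1² = (-0.546)² = 0.298116
Numerator = 0.29 − 0.2981 = -0.0081; denominator = 1 − 0.2981 = 0.7019
φ_{22} = -0.0081 / 0.7019 = -0.012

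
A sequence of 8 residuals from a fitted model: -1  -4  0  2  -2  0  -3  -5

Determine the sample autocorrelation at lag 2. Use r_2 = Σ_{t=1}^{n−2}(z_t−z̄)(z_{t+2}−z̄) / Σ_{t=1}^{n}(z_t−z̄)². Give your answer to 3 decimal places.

-0.192

Mean z̄ = (-1 − 4 + 0 + 2 − 2 + 0 − 3 − 5)/8 = -1.6250
Deviations from mean: 0.6250, -2.3750, 1.6250, 3.6250, -0.3750, 1.6250, -1.3750, -3.3750
Σ(z_t−z̄)(z_{t+2}−z̄) = (1.0156) + (-8.6094) + (-0.6094) + (5.8906) + (0.5156) + (-5.4844) = -7.2813
Denominator Σ(z_t−z̄)² = 37.8750
r_2 = -7.2813 / 37.8750 = -0.192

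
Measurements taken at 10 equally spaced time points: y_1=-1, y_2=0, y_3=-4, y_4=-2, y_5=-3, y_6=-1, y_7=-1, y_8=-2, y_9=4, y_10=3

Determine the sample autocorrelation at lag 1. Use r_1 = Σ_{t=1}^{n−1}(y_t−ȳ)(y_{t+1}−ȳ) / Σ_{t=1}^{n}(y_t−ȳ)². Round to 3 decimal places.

Mean ȳ = (-1 + 0 − 4 − 2 − 3 − 1 − 1 − 2 + 4 + 3)/10 = -0.7000
Numerator Σ_{t=1}^{9}(y_t−ȳ)(y_{t+1}−ȳ) = 17.2100
Denominator Σ(y_t−ȳ)² = 56.1000
r_1 = 17.2100 / 56.1000 = 0.307

0.307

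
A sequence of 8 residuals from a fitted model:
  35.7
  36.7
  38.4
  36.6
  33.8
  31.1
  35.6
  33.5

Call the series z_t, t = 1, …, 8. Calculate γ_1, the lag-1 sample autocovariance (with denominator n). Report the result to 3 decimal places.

Mean z̄ = (35.7 + 36.7 + 38.4 + 36.6 + 33.8 + 31.1 + 35.6 + 33.5)/8 = 35.1750
Deviations: 0.5250, 1.5250, 3.2250, 1.4250, -1.3750, -4.0750, 0.4250, -1.6750
Σ_{t=1}^{7}(z_t−z̄)(z_{t+1}−z̄) = 11.5144
γ_1 = 11.5144 / 8 = 1.439

1.439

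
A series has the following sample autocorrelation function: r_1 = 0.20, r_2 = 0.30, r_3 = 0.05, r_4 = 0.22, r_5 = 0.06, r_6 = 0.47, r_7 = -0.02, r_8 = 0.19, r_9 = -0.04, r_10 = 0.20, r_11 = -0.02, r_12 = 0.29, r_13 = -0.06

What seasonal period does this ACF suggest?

6

The largest autocorrelation is r_6 = 0.47; the remaining lags stay at or below 0.30.
The dominant spike at lag 6 indicates a seasonal period of 6.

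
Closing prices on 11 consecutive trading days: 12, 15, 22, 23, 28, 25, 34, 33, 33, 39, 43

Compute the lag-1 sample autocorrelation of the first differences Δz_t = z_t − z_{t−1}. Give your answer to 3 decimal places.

First differences Δz: 3, 7, 1, 5, -3, 9, -1, 0, 6, 4
Mean of differences = 3.1000
Numerator Σ(Δz_t−Δz̄)(Δz_{t+1}−Δz̄) = -78.0100
Denominator Σ(Δz_t−Δz̄)² = 130.9000
r_1(Δz) = -78.0100 / 130.9000 = -0.596

-0.596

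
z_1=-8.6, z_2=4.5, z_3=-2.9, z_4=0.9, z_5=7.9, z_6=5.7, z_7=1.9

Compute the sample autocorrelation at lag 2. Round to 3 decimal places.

Mean z̄ = (-8.6 + 4.5 − 2.9 + 0.9 + 7.9 + 5.7 + 1.9)/7 = 1.3429
Σ(z_t−z̄)(z_{t+2}−z̄) = (42.1861) + (-1.3982) + (-27.8210) + (-1.9296) + (3.6533) = 14.6906
Denominator Σ(z_t−z̄)² = 189.3171
r_2 = 14.6906 / 189.3171 = 0.078

0.078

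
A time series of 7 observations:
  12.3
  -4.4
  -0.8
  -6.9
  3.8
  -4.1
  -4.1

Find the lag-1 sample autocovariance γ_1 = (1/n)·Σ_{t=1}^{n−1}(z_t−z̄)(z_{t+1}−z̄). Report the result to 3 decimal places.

Mean z̄ = (12.3 − 4.4 − 0.8 − 6.9 + 3.8 − 4.1 − 4.1)/7 = -0.6000
Deviations: 12.9000, -3.8000, -0.2000, -6.3000, 4.4000, -3.5000, -3.5000
Σ_{t=1}^{6}(z_t−z̄)(z_{t+1}−z̄) = -77.8700
γ_1 = -77.8700 / 7 = -11.124

-11.124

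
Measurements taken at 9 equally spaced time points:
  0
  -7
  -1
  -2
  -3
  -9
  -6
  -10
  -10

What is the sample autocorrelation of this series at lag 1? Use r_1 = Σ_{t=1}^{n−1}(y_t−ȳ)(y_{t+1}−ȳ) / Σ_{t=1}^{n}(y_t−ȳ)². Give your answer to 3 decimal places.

0.201

Mean ȳ = (0 − 7 − 1 − 2 − 3 − 9 − 6 − 10 − 10)/9 = -5.3333
Numerator Σ_{t=1}^{8}(y_t−ȳ)(y_{t+1}−ȳ) = 24.8889
Denominator Σ(y_t−ȳ)² = 124.0000
r_1 = 24.8889 / 124.0000 = 0.201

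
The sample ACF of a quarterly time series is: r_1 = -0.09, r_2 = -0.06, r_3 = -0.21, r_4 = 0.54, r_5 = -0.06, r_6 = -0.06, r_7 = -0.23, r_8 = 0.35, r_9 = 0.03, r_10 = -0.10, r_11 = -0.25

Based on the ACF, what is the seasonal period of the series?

The largest autocorrelation is r_4 = 0.54, with a weaker echo at lag 8 (0.35); the remaining lags stay at or below 0.03.
The dominant spike at lag 4 indicates a seasonal period of 4.

4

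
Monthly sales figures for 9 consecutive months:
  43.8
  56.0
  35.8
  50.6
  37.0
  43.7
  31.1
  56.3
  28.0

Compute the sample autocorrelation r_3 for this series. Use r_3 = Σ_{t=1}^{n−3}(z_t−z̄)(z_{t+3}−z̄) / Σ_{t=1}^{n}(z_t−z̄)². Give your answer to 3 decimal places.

-0.300

Mean z̄ = (43.8 + 56.0 + 35.8 + 50.6 + 37.0 + 43.7 + 31.1 + 56.3 + 28.0)/9 = 42.4778
Σ(z_t−z̄)(z_{t+3}−z̄) = (10.7394) + (-74.0717) + (-8.1617) + (-92.4128) + (-75.7151) + (-17.6951) = -257.3170
Denominator Σ(z_t−z̄)² = 856.7756
r_3 = -257.3170 / 856.7756 = -0.300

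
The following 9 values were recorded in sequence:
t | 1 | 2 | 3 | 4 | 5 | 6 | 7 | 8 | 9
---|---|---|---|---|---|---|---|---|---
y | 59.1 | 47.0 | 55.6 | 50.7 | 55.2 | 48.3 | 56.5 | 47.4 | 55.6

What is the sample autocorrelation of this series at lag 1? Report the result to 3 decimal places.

-0.777

Mean ȳ = (59.1 + 47.0 + 55.6 + 50.7 + 55.2 + 48.3 + 56.5 + 47.4 + 55.6)/9 = 52.8222
Numerator Σ_{t=1}^{8}(y_t−ȳ)(y_{t+1}−ȳ) = -126.0527
Denominator Σ(y_t−ȳ)² = 162.2756
r_1 = -126.0527 / 162.2756 = -0.777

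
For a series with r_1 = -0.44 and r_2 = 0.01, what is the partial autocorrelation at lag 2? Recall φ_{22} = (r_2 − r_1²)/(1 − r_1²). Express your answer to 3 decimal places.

φ_{22} = (r_2 − r_1²) / (1 − r_1²)
r_1² = (-0.44)² = 0.1936
Numerator = 0.01 − 0.1936 = -0.1836; denominator = 1 − 0.1936 = 0.8064
φ_{22} = -0.1836 / 0.8064 = -0.228

-0.228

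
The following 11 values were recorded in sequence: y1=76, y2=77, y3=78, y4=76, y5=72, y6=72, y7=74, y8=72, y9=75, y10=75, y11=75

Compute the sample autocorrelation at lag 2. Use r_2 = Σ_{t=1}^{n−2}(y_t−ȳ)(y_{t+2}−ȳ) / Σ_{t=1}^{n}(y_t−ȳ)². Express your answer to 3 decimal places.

0.076

Mean ȳ = (76 + 77 + 78 + 76 + 72 + 72 + 74 + 72 + 75 + 75 + 75)/11 = 74.7273
Numerator Σ_{t=1}^{9}(y_t−ȳ)(y_{t+2}−ȳ) = 3.2149
Denominator Σ(y_t−ȳ)² = 42.1818
r_2 = 3.2149 / 42.1818 = 0.076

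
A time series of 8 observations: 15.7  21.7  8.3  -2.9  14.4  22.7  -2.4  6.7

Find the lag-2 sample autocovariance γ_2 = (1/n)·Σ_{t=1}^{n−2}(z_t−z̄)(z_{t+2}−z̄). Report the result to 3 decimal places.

-53.783

Mean z̄ = (15.7 + 21.7 + 8.3 − 2.9 + 14.4 + 22.7 − 2.4 + 6.7)/8 = 10.5250
Σ_{t=1}^{6}(z_t−z̄)(z_{t+2}−z̄) = -430.2638
γ_2 = -430.2638 / 8 = -53.783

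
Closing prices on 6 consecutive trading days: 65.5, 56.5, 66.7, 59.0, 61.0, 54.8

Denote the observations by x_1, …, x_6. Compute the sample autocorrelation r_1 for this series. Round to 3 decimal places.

-0.505

Mean x̄ = (65.5 + 56.5 + 66.7 + 59.0 + 61.0 + 54.8)/6 = 60.5833
Deviations from mean: 4.9167, -4.0833, 6.1167, -1.5833, 0.4167, -5.7833
Numerator Σ_{t=1}^{5}(x_t−x̄)(x_{t+1}−x̄) = -57.8069
Denominator Σ(x_t−x̄)² = 114.3883
r_1 = -57.8069 / 114.3883 = -0.505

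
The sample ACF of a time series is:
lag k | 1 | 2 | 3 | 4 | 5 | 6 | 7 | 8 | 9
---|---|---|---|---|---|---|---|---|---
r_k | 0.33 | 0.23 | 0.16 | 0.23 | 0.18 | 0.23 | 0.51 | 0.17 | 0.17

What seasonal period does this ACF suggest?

7

The largest autocorrelation is r_7 = 0.51; the remaining lags stay at or below 0.33. The elevated value at lag 1 (0.33), dropping to 0.23 at lag 2, reflects decaying short-term dependence rather than seasonality.
The dominant spike at lag 7 indicates a seasonal period of 7.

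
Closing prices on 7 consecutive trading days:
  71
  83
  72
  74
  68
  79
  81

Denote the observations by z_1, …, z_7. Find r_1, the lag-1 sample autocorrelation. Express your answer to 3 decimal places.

Mean z̄ = (71 + 83 + 72 + 74 + 68 + 79 + 81)/7 = 75.4286
Deviations from mean: -4.4286, 7.5714, -3.4286, -1.4286, -7.4286, 3.5714, 5.5714
Σ(z_t−z̄)(z_{t+1}−z̄) = (-33.5306) + (-25.9592) + (4.8980) + (10.6122) + (-26.5306) + (19.8980) = -50.6122
Denominator Σ(z_t−z̄)² = 189.7143
r_1 = -50.6122 / 189.7143 = -0.267

-0.267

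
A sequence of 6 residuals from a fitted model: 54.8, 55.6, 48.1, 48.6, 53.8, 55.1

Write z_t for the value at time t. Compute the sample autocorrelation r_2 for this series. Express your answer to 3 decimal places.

Mean z̄ = (54.8 + 55.6 + 48.1 + 48.6 + 53.8 + 55.1)/6 = 52.6667
Σ(z_t−z̄)(z_{t+2}−z̄) = (-9.7422) + (-11.9289) + (-5.1756) + (-9.8956) = -36.7422
Denominator Σ(z_t−z̄)² = 57.7533
r_2 = -36.7422 / 57.7533 = -0.636

-0.636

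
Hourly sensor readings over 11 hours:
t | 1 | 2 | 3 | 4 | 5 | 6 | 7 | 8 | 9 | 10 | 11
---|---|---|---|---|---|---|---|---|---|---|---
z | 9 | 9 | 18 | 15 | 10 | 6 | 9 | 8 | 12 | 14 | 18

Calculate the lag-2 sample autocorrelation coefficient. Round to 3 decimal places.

-0.225

Mean z̄ = (9 + 9 + 18 + 15 + 10 + 6 + 9 + 8 + 12 + 14 + 18)/11 = 11.6364
Numerator Σ_{t=1}^{9}(z_t−z̄)(z_{t+2}−z̄) = -37.4463
Denominator Σ(z_t−z̄)² = 166.5455
r_2 = -37.4463 / 166.5455 = -0.225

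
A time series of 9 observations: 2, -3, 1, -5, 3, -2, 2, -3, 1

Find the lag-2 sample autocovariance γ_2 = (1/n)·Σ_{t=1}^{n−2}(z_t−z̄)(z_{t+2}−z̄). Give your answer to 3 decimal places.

Mean z̄ = (2 − 3 + 1 − 5 + 3 − 2 + 2 − 3 + 1)/9 = -0.4444
Σ_{t=1}^{7}(z_t−z̄)(z_{t+2}−z̄) = 43.1605
γ_2 = 43.1605 / 9 = 4.796

4.796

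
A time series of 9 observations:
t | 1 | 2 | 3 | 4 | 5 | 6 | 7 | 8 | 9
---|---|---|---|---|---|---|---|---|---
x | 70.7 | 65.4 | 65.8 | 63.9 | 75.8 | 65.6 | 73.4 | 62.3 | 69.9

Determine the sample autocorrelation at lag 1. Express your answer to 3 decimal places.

Mean x̄ = (70.7 + 65.4 + 65.8 + 63.9 + 75.8 + 65.6 + 73.4 + 62.3 + 69.9)/9 = 68.0889
Numerator Σ_{t=1}^{8}(x_t−x̄)(x_{t+1}−x̄) = -97.2201
Denominator Σ(x_t−x̄)² = 167.4889
r_1 = -97.2201 / 167.4889 = -0.580

-0.580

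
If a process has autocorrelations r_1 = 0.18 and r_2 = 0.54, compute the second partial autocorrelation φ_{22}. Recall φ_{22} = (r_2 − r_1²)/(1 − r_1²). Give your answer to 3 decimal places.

φ_{22} = (r_2 − r_1²) / (1 − r_1²)
r_1² = (0.18)² = 0.0324
Numerator = 0.54 − 0.0324 = 0.5076; denominator = 1 − 0.0324 = 0.9676
φ_{22} = 0.5076 / 0.9676 = 0.525

0.525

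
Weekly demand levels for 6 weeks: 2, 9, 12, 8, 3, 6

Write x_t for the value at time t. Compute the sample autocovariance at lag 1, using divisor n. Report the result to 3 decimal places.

Mean x̄ = (2 + 9 + 12 + 8 + 3 + 6)/6 = 6.6667
Σ_{t=1}^{5}(x_t−x̄)(x_{t+1}−x̄) = 6.2222
γ_1 = 6.2222 / 6 = 1.037

1.037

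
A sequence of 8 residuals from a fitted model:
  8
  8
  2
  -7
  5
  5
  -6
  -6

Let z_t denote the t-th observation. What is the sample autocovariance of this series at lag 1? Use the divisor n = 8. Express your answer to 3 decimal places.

Mean z̄ = (8 + 8 + 2 − 7 + 5 + 5 − 6 − 6)/8 = 1.1250
Deviations: 6.8750, 6.8750, 0.8750, -8.1250, 3.8750, 3.8750, -7.1250, -7.1250
Σ_{t=1}^{7}(z_t−z̄)(z_{t+1}−z̄) = 52.8594
γ_1 = 52.8594 / 8 = 6.607

6.607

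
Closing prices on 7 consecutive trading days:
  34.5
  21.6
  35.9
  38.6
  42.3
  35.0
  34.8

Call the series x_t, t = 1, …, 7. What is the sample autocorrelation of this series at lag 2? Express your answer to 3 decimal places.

Mean x̄ = (34.5 + 21.6 + 35.9 + 38.6 + 42.3 + 35.0 + 34.8)/7 = 34.6714
Deviations from mean: -0.1714, -13.0714, 1.2286, 3.9286, 7.6286, 0.3286, 0.1286
Σ(x_t−x̄)(x_{t+2}−x̄) = (-0.2106) + (-51.3520) + (9.3722) + (1.2908) + (0.9808) = -39.9188
Denominator Σ(x_t−x̄)² = 246.1543
r_2 = -39.9188 / 246.1543 = -0.162

-0.162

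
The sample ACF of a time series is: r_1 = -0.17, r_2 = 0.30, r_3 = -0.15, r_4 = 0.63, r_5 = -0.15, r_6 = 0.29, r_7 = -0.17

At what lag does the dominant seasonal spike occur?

4

The largest autocorrelation is r_4 = 0.63; the remaining lags stay at or below 0.30.
The dominant spike at lag 4 indicates a seasonal period of 4.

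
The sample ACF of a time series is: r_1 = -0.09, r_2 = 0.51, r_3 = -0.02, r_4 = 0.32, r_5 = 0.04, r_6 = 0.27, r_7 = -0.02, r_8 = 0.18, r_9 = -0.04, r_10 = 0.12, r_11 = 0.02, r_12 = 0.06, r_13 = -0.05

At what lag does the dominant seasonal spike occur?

The largest autocorrelation is r_2 = 0.51, with weaker echoes at lags 4 (0.32), 6 (0.27) and 8 (0.18); the remaining lags stay at or below 0.12.
The dominant spike at lag 2 indicates a seasonal period of 2.

2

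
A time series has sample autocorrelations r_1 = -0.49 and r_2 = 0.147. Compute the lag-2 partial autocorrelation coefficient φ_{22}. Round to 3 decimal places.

-0.123

φ_{22} = (r_2 − r_1²) / (1 − r_1²)
r_1² = (-0.49)² = 0.2401
Numerator = 0.147 − 0.2401 = -0.0931; denominator = 1 − 0.2401 = 0.7599
φ_{22} = -0.0931 / 0.7599 = -0.123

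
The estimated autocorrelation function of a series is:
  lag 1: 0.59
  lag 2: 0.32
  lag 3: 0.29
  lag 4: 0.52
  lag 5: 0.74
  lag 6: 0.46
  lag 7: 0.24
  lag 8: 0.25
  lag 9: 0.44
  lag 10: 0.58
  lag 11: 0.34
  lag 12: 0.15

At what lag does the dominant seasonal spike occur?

The largest autocorrelation is r_5 = 0.74; the remaining lags stay at or below 0.59. The elevated value at lag 1 (0.59), dropping to 0.32 at lag 2, reflects decaying short-term dependence rather than seasonality.
The dominant spike at lag 5 indicates a seasonal period of 5.

5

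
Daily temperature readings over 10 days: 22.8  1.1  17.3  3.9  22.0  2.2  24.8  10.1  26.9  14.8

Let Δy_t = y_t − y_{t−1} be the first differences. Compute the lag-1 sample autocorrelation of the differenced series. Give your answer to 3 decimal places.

First differences Δy: -21.7, 16.2, -13.4, 18.1, -19.8, 22.6, -14.7, 16.8, -12.1
Mean of differences = -0.8889
Numerator Σ(Δy_t−Δȳ)(Δy_{t+1}−Δȳ) = -2377.3368
Denominator Σ(Δy_t−Δȳ)² = 2780.9289
r_1(Δy) = -2377.3368 / 2780.9289 = -0.855

-0.855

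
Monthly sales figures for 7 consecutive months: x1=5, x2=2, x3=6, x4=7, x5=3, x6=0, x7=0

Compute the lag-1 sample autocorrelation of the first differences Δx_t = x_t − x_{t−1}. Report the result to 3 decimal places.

First differences Δx: -3, 4, 1, -4, -3, 0
Mean of differences = -0.8333
Numerator Σ(Δx_t−Δx̄)(Δx_{t+1}−Δx̄) = -2.3611
Denominator Σ(Δx_t−Δx̄)² = 46.8333
r_1(Δx) = -2.3611 / 46.8333 = -0.050

-0.050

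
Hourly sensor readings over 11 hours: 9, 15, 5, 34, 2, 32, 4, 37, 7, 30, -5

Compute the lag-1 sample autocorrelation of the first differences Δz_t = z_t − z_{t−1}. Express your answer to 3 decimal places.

First differences Δz: 6, -10, 29, -32, 30, -28, 33, -30, 23, -35
Mean of differences = -1.4000
Numerator Σ(Δz_t−Δz̄)(Δz_{t+1}−Δz̄) = -6467.9600
Denominator Σ(Δz_t−Δz̄)² = 7408.4000
r_1(Δz) = -6467.9600 / 7408.4000 = -0.873

-0.873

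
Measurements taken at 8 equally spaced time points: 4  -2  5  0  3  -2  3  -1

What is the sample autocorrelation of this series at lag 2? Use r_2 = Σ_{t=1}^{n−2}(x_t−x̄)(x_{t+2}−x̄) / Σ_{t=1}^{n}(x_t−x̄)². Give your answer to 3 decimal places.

Mean x̄ = (4 − 2 + 5 + 0 + 3 − 2 + 3 − 1)/8 = 1.2500
Deviations from mean: 2.7500, -3.2500, 3.7500, -1.2500, 1.7500, -3.2500, 1.7500, -2.2500
Σ(x_t−x̄)(x_{t+2}−x̄) = (10.3125) + (4.0625) + (6.5625) + (4.0625) + (3.0625) + (7.3125) = 35.3750
Denominator Σ(x_t−x̄)² = 55.5000
r_2 = 35.3750 / 55.5000 = 0.637

0.637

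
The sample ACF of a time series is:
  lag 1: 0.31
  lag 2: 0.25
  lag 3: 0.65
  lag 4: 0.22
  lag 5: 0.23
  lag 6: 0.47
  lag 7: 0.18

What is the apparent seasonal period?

The largest autocorrelation is r_3 = 0.65, with a weaker echo at lag 6 (0.47); the remaining lags stay at or below 0.31. The elevated value at lag 1 (0.31), dropping to 0.25 at lag 2, reflects decaying short-term dependence rather than seasonality.
The dominant spike at lag 3 indicates a seasonal period of 3.

3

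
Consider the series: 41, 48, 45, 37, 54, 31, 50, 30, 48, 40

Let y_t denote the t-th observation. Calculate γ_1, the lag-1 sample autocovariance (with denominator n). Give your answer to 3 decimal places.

Mean ȳ = (41 + 48 + 45 + 37 + 54 + 31 + 50 + 30 + 48 + 40)/10 = 42.4000
Σ_{t=1}^{9}(y_t−ȳ)(y_{t+1}−ȳ) = -465.9600
γ_1 = -465.9600 / 10 = -46.596

-46.596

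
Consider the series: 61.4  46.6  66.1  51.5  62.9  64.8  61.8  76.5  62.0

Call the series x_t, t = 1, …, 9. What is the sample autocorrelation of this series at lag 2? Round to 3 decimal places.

Mean x̄ = (61.4 + 46.6 + 66.1 + 51.5 + 62.9 + 64.8 + 61.8 + 76.5 + 62.0)/9 = 61.5111
Σ(x_t−x̄)(x_{t+2}−x̄) = (-0.5099) + (149.2768) + (6.3735) + (-32.9254) + (0.4012) + (49.2968) + (0.1412) = 172.0542
Denominator Σ(x_t−x̄)² = 581.3689
r_2 = 172.0542 / 581.3689 = 0.296

0.296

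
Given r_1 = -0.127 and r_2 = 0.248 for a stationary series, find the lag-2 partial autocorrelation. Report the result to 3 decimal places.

φ_{22} = (r_2 − r_1²) / (1 − r_1²)
r_1² = (-0.127)² = 0.016129
Numerator = 0.248 − 0.0161 = 0.2319; denominator = 1 − 0.0161 = 0.9839
φ_{22} = 0.2319 / 0.9839 = 0.236

0.236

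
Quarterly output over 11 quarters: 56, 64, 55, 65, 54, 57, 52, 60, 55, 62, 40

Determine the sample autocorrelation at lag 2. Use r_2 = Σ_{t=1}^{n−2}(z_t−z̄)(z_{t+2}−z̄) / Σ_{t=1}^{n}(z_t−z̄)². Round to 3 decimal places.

0.288

Mean z̄ = (56 + 64 + 55 + 65 + 54 + 57 + 52 + 60 + 55 + 62 + 40)/11 = 56.3636
Numerator Σ_{t=1}^{9}(z_t−z̄)(z_{t+2}−z̄) = 136.5537
Denominator Σ(z_t−z̄)² = 474.5455
r_2 = 136.5537 / 474.5455 = 0.288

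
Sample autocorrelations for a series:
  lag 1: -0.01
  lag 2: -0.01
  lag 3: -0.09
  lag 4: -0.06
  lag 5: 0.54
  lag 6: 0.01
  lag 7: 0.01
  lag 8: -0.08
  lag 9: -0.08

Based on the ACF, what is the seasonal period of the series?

5

The largest autocorrelation is r_5 = 0.54; the remaining lags stay at or below 0.01.
The dominant spike at lag 5 indicates a seasonal period of 5.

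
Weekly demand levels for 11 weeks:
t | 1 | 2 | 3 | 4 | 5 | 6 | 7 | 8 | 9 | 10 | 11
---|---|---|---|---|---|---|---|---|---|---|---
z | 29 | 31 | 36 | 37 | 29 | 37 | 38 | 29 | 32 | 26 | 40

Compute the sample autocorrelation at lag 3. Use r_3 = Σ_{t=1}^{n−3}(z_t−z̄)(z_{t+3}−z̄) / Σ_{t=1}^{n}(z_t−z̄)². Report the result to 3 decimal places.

Mean z̄ = (29 + 31 + 36 + 37 + 29 + 37 + 38 + 29 + 32 + 26 + 40)/11 = 33.0909
Numerator Σ_{t=1}^{8}(z_t−z̄)(z_{t+3}−z̄) = -27.4793
Denominator Σ(z_t−z̄)² = 216.9091
r_3 = -27.4793 / 216.9091 = -0.127

-0.127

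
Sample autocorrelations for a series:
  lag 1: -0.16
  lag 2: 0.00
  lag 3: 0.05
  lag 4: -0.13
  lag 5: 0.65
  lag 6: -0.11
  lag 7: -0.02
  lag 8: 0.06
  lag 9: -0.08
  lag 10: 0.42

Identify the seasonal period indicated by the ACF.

5

The largest autocorrelation is r_5 = 0.65, with a weaker echo at lag 10 (0.42); the remaining lags stay at or below 0.06.
The dominant spike at lag 5 indicates a seasonal period of 5.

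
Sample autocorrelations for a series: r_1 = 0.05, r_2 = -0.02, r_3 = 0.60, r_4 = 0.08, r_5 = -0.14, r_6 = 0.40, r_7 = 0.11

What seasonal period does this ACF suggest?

3

The largest autocorrelation is r_3 = 0.60, with a weaker echo at lag 6 (0.40); the remaining lags stay at or below 0.11.
The dominant spike at lag 3 indicates a seasonal period of 3.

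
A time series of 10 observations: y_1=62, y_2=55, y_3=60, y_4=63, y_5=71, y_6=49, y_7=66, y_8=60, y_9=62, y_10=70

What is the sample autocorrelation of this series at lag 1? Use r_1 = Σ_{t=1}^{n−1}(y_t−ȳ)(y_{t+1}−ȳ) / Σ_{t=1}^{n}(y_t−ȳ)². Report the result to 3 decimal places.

Mean ȳ = (62 + 55 + 60 + 63 + 71 + 49 + 66 + 60 + 62 + 70)/10 = 61.8000
Numerator Σ_{t=1}^{9}(y_t−ȳ)(y_{t+1}−ȳ) = -158.0400
Denominator Σ(y_t−ȳ)² = 387.6000
r_1 = -158.0400 / 387.6000 = -0.408

-0.408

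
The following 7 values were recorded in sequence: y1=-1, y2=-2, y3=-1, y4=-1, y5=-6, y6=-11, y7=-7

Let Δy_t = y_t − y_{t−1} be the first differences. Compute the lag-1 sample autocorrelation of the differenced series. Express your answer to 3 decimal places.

-0.097

First differences Δy: -1, 1, 0, -5, -5, 4
Mean of differences = -1.0000
Numerator Σ(Δy_t−Δȳ)(Δy_{t+1}−Δȳ) = -6.0000
Denominator Σ(Δy_t−Δȳ)² = 62.0000
r_1(Δy) = -6.0000 / 62.0000 = -0.097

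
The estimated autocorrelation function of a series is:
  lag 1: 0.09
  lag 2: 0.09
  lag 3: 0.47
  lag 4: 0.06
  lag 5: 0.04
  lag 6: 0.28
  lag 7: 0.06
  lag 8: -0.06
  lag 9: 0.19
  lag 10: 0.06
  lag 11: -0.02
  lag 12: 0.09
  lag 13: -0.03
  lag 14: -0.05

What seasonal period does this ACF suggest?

3

The largest autocorrelation is r_3 = 0.47, with weaker echoes at lags 6 (0.28) and 9 (0.19); the remaining lags stay at or below 0.09.
The dominant spike at lag 3 indicates a seasonal period of 3.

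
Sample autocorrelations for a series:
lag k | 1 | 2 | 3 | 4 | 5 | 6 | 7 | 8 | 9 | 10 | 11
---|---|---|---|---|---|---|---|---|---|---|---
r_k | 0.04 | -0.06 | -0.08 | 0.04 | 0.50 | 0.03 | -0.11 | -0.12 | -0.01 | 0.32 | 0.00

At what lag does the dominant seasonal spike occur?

5

The largest autocorrelation is r_5 = 0.50, with a weaker echo at lag 10 (0.32); the remaining lags stay at or below 0.04.
The dominant spike at lag 5 indicates a seasonal period of 5.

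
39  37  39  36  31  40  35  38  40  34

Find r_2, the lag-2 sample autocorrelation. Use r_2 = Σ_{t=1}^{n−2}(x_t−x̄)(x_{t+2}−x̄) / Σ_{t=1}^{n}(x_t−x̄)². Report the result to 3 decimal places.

Mean x̄ = (39 + 37 + 39 + 36 + 31 + 40 + 35 + 38 + 40 + 34)/10 = 36.9000
Numerator Σ_{t=1}^{8}(x_t−x̄)(x_{t+2}−x̄) = -5.3200
Denominator Σ(x_t−x̄)² = 76.9000
r_2 = -5.3200 / 76.9000 = -0.069

-0.069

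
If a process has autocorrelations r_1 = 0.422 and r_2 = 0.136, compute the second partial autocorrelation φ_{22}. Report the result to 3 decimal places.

φ_{22} = (r_2 − r_1²) / (1 − r_1²)
r_1² = (0.422)² = 0.178084
Numerator = 0.136 − 0.1781 = -0.0421; denominator = 1 − 0.1781 = 0.8219
φ_{22} = -0.0421 / 0.8219 = -0.051

-0.051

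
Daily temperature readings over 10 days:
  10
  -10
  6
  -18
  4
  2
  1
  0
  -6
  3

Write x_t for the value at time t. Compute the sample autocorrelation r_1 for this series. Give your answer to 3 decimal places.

-0.590

Mean x̄ = (10 − 10 + 6 − 18 + 4 + 2 + 1 + 0 − 6 + 3)/10 = -0.8000
Numerator Σ_{t=1}^{9}(x_t−x̄)(x_{t+1}−x̄) = -365.4400
Denominator Σ(x_t−x̄)² = 619.6000
r_1 = -365.4400 / 619.6000 = -0.590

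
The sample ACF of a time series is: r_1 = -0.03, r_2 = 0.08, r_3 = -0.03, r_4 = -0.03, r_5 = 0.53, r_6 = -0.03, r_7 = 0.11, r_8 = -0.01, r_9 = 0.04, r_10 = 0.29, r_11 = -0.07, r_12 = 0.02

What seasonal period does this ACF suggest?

The largest autocorrelation is r_5 = 0.53, with a weaker echo at lag 10 (0.29); the remaining lags stay at or below 0.11.
The dominant spike at lag 5 indicates a seasonal period of 5.

5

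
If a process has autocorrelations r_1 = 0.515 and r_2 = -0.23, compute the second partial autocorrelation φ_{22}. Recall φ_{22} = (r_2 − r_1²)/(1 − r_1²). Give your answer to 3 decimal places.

-0.674

φ_{22} = (r_2 − r_1²) / (1 − r_1²)
r_1² = (0.515)² = 0.265225
Numerator = -0.23 − 0.2652 = -0.4952; denominator = 1 − 0.2652 = 0.7348
φ_{22} = -0.4952 / 0.7348 = -0.674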